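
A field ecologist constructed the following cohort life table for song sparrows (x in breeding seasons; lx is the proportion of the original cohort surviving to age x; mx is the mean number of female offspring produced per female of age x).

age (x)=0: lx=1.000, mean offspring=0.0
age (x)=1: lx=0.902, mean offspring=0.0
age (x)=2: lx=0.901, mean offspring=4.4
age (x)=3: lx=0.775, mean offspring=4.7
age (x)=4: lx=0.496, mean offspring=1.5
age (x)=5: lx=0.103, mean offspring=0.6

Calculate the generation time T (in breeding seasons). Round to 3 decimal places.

lx·mx: 0, 0, 3.9644, 3.6425, 0.744, 0.0618 → R0 = 8.4127
x·lx·mx: 0, 0, 7.9288, 10.9275, 2.976, 0.309 → Σ = 22.1413
T = 22.1413 / 8.4127 = 2.63189… → 2.632

2.632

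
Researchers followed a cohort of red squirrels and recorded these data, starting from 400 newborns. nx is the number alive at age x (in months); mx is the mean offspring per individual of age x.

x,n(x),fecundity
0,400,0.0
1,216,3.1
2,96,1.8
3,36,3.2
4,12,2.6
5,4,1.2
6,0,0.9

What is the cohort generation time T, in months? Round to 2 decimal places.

lx = nx/n0 = nx/400: 1, 0.54, 0.24, 0.09, 0.03, 0.01, 0
lx·mx: 0, 1.674, 0.432, 0.288, 0.078, 0.012, 0 → R0 = 2.484
x·lx·mx: 0, 1.674, 0.864, 0.864, 0.312, 0.06, 0 → Σ = 3.774
T = 3.774 / 2.484 = 1.519324… → 1.52

1.52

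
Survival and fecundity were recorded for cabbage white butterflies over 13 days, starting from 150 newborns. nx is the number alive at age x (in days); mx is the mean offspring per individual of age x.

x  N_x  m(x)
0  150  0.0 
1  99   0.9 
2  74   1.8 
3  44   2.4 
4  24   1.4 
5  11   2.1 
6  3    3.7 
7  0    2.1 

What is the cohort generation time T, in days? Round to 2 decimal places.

lx = nx/n0 = nx/150: 1, 0.66, 0.49333…, 0.29333…, 0.16, 0.07333…, 0.02, 0
lx·mx: 0, 0.594, 0.888…, 0.704…, 0.224, 0.154…, 0.074, 0 → R0 = 2.638…
x·lx·mx: 0, 0.594, 1.776…, 2.112…, 0.896, 0.77…, 0.444, 0 → Σ = 6.592…
T = 6.592… / 2.638… = 2.498863… → 2.50

2.50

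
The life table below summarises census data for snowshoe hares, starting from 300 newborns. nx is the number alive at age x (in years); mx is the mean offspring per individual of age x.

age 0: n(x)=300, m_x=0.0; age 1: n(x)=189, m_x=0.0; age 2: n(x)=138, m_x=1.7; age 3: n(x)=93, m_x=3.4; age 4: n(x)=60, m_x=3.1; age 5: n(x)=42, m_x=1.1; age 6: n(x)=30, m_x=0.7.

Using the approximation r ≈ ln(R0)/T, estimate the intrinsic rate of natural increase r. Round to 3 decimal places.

lx = nx/n0 = nx/300: 1, 0.63, 0.46, 0.31, 0.2, 0.14, 0.1
R0 = Σ lx·mx = 0 + 0 + 0.782 + 1.054 + 0.62 + 0.154 + 0.07 = 2.68
Σ x·lx·mx = 8.396; T = 8.396/2.68 = 3.13284…
r ≈ ln(R0)/T = ln(2.68)/3.13284… = 0.31467… → 0.315

0.315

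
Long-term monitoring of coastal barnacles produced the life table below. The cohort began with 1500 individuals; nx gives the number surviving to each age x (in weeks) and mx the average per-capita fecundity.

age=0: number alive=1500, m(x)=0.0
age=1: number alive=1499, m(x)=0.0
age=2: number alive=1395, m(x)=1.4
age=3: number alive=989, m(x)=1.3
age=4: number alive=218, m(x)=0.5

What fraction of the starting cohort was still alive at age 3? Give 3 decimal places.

l_3 = n_3/n_0 = 989/1500 = 0.659333… → 0.659

0.659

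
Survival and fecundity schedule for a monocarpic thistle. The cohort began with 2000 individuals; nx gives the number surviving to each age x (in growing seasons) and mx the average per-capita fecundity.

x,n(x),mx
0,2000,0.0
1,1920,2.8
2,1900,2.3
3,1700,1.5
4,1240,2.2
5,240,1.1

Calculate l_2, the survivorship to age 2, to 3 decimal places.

0.950

l_2 = n_2/n_0 = 1900/2000 = 0.95 → 0.950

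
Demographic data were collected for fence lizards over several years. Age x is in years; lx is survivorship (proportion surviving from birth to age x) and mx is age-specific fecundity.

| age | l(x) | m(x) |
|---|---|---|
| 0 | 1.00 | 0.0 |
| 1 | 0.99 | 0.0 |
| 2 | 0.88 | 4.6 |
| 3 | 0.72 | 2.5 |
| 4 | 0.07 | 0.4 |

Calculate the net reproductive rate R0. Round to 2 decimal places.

5.88

lx·mx by age: 0, 0, 4.048, 1.8, 0.028
R0 = Σ lx·mx = 5.876 → 5.88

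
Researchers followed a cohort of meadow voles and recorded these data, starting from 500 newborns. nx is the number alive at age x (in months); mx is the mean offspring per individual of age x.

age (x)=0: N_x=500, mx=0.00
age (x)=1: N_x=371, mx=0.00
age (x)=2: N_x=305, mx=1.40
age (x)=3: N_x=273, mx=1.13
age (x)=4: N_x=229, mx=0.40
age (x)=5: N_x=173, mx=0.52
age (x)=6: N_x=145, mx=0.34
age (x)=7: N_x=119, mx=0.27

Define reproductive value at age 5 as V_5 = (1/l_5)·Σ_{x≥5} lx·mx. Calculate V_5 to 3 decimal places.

0.991

lx = nx/n0 = nx/500: 1, 0.742, 0.61, 0.546, 0.458, 0.346, 0.29, 0.238
lx·mx for x ≥ 5: 0.17992, 0.0986, 0.06426 → sum = 0.34278
V_5 = 0.34278 / l_5 = 0.34278 / 0.346 = 0.990694… → 0.991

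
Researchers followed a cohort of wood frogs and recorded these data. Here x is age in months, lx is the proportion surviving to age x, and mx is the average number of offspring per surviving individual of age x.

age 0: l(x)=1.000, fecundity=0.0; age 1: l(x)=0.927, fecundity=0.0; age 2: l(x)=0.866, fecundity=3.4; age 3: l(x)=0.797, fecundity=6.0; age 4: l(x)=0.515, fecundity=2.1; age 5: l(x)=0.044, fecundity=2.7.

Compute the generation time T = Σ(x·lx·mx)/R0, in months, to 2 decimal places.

2.82

lx·mx: 0, 0, 2.9444, 4.782, 1.0815, 0.1188 → R0 = 8.9267
x·lx·mx: 0, 0, 5.8888, 14.346, 4.326, 0.594 → Σ = 25.1548
T = 25.1548 / 8.9267 = 2.817928… → 2.82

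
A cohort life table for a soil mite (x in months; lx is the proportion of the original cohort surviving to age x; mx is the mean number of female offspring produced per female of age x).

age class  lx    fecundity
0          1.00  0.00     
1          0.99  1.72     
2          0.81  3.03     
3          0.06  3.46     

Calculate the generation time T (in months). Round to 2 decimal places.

lx·mx: 0, 1.7028, 2.4543, 0.2076 → R0 = 4.3647
x·lx·mx: 0, 1.7028, 4.9086, 0.6228 → Σ = 7.2342
T = 7.2342 / 4.3647 = 1.657434… → 1.66

1.66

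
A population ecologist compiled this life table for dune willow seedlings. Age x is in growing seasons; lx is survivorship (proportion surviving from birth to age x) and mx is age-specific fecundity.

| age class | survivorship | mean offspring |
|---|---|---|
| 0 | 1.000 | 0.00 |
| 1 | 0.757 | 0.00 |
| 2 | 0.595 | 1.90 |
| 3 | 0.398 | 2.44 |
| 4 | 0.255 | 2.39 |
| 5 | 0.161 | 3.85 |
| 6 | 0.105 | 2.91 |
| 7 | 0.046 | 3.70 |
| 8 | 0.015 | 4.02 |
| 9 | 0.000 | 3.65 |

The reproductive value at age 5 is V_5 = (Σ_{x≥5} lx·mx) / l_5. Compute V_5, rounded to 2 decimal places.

7.18

lx·mx for x ≥ 5: 0.61985, 0.30555, 0.1702, 0.0603, 0 → sum = 1.1559
V_5 = 1.1559 / l_5 = 1.1559 / 0.161 = 7.179503… → 7.18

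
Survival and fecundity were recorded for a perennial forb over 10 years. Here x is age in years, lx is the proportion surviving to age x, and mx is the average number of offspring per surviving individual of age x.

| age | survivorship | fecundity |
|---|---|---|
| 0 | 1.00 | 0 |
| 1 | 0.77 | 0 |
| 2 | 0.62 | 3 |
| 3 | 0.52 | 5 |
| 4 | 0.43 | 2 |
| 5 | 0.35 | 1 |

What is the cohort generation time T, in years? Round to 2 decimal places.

lx·mx: 0, 0, 1.86, 2.6, 0.86, 0.35 → R0 = 5.67
x·lx·mx: 0, 0, 3.72, 7.8, 3.44, 1.75 → Σ = 16.71
T = 16.71 / 5.67 = 2.94709… → 2.95

2.95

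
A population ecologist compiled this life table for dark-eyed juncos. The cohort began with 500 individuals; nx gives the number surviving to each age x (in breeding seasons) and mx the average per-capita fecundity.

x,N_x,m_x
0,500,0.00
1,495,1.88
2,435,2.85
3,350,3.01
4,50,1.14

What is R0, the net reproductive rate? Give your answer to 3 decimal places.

6.562

lx = nx/n0 = nx/500: 1, 0.99, 0.87, 0.7, 0.1
lx·mx by age: 0, 1.8612, 2.4795, 2.107, 0.114
R0 = Σ lx·mx = 6.5617 → 6.562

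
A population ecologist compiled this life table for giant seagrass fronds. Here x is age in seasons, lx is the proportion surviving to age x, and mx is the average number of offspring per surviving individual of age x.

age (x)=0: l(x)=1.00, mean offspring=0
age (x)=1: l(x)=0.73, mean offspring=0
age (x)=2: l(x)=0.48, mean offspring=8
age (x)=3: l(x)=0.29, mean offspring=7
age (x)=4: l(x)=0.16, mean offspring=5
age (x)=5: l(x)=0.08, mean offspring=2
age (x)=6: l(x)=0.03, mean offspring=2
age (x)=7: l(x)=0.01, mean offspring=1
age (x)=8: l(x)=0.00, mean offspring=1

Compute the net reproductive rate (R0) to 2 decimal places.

6.90

lx·mx by age: 0, 0, 3.84, 2.03, 0.8, 0.16, 0.06, 0.01, 0
R0 = Σ lx·mx = 6.9 → 6.90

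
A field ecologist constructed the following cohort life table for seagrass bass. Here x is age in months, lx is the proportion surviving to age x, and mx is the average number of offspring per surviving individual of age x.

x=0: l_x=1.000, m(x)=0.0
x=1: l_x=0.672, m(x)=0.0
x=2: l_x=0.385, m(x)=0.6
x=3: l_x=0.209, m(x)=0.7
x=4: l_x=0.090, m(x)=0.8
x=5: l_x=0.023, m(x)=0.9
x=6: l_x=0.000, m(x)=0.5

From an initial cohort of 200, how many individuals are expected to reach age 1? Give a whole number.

Expected survivors = N0 · l_1 = 200 × 0.672 = 134.4 → 134

134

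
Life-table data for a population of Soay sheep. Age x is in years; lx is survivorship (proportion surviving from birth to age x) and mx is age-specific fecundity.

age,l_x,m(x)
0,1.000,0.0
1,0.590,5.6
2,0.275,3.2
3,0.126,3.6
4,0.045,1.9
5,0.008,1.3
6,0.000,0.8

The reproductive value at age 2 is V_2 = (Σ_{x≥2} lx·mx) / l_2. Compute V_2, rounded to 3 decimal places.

5.198

lx·mx for x ≥ 2: 0.88, 0.4536, 0.0855, 0.0104, 0 → sum = 1.4295
V_2 = 1.4295 / l_2 = 1.4295 / 0.275 = 5.198182… → 5.198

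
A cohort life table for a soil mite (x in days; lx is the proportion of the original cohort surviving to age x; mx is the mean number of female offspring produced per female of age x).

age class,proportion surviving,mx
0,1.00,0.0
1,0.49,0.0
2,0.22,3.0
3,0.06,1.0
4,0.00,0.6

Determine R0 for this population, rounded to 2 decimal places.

lx·mx by age: 0, 0, 0.66, 0.06, 0
R0 = Σ lx·mx = 0.72 → 0.72

0.72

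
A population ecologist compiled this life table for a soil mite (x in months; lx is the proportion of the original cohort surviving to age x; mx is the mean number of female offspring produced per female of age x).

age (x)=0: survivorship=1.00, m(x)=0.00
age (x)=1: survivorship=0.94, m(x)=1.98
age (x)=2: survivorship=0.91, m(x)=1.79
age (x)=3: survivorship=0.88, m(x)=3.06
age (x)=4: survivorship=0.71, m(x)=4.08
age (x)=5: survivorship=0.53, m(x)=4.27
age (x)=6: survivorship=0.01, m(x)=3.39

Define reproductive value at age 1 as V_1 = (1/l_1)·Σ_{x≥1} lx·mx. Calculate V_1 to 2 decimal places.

lx·mx for x ≥ 1: 1.8612, 1.6289, 2.6928, 2.8968, 2.2631, 0.0339 → sum = 11.3767
V_1 = 11.3767 / l_1 = 11.3767 / 0.94 = 12.102872… → 12.10

12.10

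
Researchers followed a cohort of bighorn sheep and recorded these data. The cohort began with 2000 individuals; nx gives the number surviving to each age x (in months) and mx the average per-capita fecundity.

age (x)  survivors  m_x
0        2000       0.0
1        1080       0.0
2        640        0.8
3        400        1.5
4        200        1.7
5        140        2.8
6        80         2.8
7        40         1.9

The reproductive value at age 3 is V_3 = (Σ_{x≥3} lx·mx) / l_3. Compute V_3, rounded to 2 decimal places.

lx = nx/n0 = nx/2000: 1, 0.54, 0.32, 0.2, 0.1, 0.07, 0.04, 0.02
lx·mx for x ≥ 3: 0.3, 0.17, 0.196, 0.112, 0.038 → sum = 0.816
V_3 = 0.816 / l_3 = 0.816 / 0.2 = 4.08 → 4.08

4.08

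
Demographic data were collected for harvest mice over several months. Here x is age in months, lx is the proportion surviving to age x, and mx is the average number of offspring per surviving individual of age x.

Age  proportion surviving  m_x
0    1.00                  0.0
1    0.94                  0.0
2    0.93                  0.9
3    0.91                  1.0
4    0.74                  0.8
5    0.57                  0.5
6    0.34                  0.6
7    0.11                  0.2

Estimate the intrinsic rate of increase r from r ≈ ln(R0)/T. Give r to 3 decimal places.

R0 = Σ lx·mx = 0 + 0 + 0.837 + 0.91 + 0.592 + 0.285 + 0.204 + 0.022 = 2.85
Σ x·lx·mx = 9.575; T = 9.575/2.85 = 3.35965…
r ≈ ln(R0)/T = ln(2.85)/3.35965… = 0.31173… → 0.312

0.312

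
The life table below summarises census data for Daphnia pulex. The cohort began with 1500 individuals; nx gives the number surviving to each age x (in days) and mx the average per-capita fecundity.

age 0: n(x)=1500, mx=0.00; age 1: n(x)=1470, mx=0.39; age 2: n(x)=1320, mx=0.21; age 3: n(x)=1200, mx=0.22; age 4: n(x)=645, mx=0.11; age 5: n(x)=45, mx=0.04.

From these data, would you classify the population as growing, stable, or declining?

declining

lx = nx/n0 = nx/1500: 1, 0.98, 0.88, 0.8, 0.43, 0.03
R0 = Σ lx·mx = 0 + 0.3822 + 0.1848 + 0.176 + 0.0473 + 0.0012 = 0.7915
R0 < 1, so the population is declining.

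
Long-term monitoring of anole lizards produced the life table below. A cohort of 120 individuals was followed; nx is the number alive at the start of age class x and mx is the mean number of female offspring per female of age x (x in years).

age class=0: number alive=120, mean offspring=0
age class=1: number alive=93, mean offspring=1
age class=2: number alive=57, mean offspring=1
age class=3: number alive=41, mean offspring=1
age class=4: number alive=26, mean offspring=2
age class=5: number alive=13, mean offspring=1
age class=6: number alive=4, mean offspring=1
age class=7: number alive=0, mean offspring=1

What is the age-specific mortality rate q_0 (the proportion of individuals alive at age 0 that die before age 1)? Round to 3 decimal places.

0.225

lx = nx/n0 = nx/120: 1, 0.775, 0.475, 0.34167…, 0.21667…, 0.10833…, 0.03333…, 0
q_0 = (l_0 − l_1) / l_0 = (1 − 0.775) / 1
     = 0.225 / 1 = 0.225 → 0.225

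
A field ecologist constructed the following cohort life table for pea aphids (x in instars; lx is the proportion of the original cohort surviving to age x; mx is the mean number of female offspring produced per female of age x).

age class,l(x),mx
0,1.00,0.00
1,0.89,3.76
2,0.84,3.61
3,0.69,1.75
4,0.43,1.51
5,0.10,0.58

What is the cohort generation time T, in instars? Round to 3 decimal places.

lx·mx: 0, 3.3464, 3.0324, 1.2075, 0.6493, 0.058 → R0 = 8.2936
x·lx·mx: 0, 3.3464, 6.0648, 3.6225, 2.5972, 0.29 → Σ = 15.9209
T = 15.9209 / 8.2936 = 1.919661… → 1.920

1.920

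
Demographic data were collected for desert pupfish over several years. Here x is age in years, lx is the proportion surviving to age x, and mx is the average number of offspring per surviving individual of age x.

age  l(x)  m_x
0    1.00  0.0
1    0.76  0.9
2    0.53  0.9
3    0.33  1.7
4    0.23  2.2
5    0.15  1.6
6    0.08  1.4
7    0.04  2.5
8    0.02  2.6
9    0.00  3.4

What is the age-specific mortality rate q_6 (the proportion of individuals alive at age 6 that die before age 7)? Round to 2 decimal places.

q_6 = (l_6 − l_7) / l_6 = (0.08 − 0.04) / 0.08
     = 0.04 / 0.08 = 0.5 → 0.50

0.50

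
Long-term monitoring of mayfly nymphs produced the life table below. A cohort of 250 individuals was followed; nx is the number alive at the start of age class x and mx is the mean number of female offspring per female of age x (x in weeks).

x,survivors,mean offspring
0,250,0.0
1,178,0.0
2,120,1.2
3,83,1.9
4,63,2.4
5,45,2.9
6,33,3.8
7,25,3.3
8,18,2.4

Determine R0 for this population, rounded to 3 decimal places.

3.338

lx = nx/n0 = nx/250: 1, 0.712, 0.48, 0.332, 0.252, 0.18, 0.132, 0.1, 0.072
lx·mx by age: 0, 0, 0.576, 0.6308, 0.6048, 0.522, 0.5016, 0.33, 0.1728
R0 = Σ lx·mx = 3.338 → 3.338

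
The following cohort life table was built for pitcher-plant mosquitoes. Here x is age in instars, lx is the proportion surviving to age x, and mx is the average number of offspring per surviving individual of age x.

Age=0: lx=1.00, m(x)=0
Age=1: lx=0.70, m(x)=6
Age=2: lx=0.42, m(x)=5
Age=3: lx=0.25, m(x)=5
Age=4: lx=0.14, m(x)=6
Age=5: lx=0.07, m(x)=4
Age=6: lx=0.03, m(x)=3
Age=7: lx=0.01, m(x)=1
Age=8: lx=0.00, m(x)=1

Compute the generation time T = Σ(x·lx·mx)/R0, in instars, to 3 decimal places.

1.998

lx·mx: 0, 4.2, 2.1, 1.25, 0.84, 0.28, 0.09, 0.01, 0 → R0 = 8.77
x·lx·mx: 0, 4.2, 4.2, 3.75, 3.36, 1.4, 0.54, 0.07, 0 → Σ = 17.52
T = 17.52 / 8.77 = 1.997719… → 1.998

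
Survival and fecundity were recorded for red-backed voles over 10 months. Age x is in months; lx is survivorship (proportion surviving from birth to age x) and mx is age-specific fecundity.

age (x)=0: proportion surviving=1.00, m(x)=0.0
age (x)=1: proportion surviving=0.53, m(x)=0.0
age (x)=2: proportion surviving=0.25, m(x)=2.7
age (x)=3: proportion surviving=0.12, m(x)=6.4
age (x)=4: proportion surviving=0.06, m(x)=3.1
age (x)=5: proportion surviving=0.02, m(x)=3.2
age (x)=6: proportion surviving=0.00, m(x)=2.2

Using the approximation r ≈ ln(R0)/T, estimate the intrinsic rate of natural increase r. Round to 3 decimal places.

R0 = Σ lx·mx = 0 + 0 + 0.675 + 0.768 + 0.186 + 0.064 + 0 = 1.693
Σ x·lx·mx = 4.718; T = 4.718/1.693 = 2.78677…
r ≈ ln(R0)/T = ln(1.693)/2.78677… = 0.18893… → 0.189

0.189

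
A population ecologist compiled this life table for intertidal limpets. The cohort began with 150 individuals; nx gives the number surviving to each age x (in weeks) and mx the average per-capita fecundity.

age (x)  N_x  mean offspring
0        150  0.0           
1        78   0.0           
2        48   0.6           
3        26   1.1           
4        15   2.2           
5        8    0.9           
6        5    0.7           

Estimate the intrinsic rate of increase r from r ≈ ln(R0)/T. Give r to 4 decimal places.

-0.1200

lx = nx/n0 = nx/150: 1, 0.52, 0.32, 0.17333…, 0.1, 0.05333…, 0.03333…
R0 = Σ lx·mx = 0 + 0 + 0.192 + 0.19067… + 0.22 + 0.048… + 0.02333… = 0.674…
Σ x·lx·mx = 2.216…; T = 2.216…/0.674… = 3.28783…
r ≈ ln(R0)/T = ln(0.674…)/3.28783… = -0.119995… → -0.1200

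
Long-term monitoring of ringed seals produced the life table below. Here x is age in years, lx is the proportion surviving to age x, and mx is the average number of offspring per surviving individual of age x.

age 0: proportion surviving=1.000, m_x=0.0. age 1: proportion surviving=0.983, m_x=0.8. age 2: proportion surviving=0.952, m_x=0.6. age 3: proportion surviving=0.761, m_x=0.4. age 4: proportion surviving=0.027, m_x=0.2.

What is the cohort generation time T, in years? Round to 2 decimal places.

1.72

lx·mx: 0, 0.7864, 0.5712, 0.3044, 0.0054 → R0 = 1.6674
x·lx·mx: 0, 0.7864, 1.1424, 0.9132, 0.0216 → Σ = 2.8636
T = 2.8636 / 1.6674 = 1.717404… → 1.72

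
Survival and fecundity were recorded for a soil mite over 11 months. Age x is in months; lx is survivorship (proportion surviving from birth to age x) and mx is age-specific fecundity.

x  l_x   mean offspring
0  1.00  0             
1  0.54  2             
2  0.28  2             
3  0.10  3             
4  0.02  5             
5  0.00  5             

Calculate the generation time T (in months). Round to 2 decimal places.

1.72

lx·mx: 0, 1.08, 0.56, 0.3, 0.1, 0 → R0 = 2.04
x·lx·mx: 0, 1.08, 1.12, 0.9, 0.4, 0 → Σ = 3.5
T = 3.5 / 2.04 = 1.715686… → 1.72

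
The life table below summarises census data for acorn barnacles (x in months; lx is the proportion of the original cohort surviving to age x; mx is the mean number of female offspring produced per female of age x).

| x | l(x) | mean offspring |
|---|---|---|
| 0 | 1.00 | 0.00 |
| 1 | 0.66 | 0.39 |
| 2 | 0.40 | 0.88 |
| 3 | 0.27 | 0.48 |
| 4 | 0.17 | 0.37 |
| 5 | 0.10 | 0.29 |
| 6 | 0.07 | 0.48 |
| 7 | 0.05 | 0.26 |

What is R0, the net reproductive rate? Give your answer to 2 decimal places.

lx·mx by age: 0, 0.2574, 0.352, 0.1296, 0.0629, 0.029, 0.0336, 0.013
R0 = Σ lx·mx = 0.8775 → 0.88

0.88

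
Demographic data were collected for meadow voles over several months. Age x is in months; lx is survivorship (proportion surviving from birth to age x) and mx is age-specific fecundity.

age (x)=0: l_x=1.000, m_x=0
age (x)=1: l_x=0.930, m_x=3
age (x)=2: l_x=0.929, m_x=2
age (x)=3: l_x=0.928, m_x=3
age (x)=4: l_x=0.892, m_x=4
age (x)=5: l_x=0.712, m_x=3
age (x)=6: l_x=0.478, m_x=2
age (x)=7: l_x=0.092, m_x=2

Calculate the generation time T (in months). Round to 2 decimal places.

lx·mx: 0, 2.79, 1.858, 2.784, 3.568, 2.136, 0.956, 0.184 → R0 = 14.276
x·lx·mx: 0, 2.79, 3.716, 8.352, 14.272, 10.68, 5.736, 1.288 → Σ = 46.834
T = 46.834 / 14.276 = 3.280611… → 3.28

3.28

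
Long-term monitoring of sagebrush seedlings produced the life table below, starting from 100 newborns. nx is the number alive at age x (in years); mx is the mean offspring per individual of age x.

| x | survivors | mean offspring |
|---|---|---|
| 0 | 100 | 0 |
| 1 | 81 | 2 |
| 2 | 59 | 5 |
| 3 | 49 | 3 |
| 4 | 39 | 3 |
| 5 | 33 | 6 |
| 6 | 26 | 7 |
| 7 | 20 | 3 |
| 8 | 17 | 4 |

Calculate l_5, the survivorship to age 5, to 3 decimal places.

0.330

l_5 = n_5/n_0 = 33/100 = 0.33 → 0.330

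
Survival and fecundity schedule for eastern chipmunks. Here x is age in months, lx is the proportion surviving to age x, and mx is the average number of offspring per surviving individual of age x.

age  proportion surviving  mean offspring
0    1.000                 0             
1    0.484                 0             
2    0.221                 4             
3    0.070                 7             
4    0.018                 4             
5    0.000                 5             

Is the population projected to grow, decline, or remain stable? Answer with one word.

R0 = Σ lx·mx = 0 + 0 + 0.884 + 0.49 + 0.072 + 0 = 1.446
R0 > 1, so the population is growing.

growing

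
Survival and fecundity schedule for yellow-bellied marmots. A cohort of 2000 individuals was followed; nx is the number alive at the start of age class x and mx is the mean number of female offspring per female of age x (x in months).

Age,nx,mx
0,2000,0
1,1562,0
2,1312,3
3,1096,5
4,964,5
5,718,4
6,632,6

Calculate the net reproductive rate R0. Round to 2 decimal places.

lx = nx/n0 = nx/2000: 1, 0.781, 0.656, 0.548, 0.482, 0.359, 0.316
lx·mx by age: 0, 0, 1.968, 2.74, 2.41, 1.436, 1.896
R0 = Σ lx·mx = 10.45 → 10.45

10.45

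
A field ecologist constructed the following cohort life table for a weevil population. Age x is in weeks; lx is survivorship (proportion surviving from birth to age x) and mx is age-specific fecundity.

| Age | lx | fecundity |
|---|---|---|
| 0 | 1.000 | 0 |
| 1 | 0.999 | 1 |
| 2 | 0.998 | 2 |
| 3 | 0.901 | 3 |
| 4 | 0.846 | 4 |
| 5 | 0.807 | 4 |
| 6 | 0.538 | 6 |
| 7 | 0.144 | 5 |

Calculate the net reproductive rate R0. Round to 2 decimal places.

lx·mx by age: 0, 0.999, 1.996, 2.703, 3.384, 3.228, 3.228, 0.72
R0 = Σ lx·mx = 16.258 → 16.26

16.26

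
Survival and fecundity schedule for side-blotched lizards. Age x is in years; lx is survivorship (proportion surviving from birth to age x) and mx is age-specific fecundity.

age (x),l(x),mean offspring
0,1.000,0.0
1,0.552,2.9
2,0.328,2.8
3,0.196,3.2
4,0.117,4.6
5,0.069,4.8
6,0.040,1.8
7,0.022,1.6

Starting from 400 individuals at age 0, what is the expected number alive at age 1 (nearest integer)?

Expected survivors = N0 · l_1 = 400 × 0.552 = 220.8 → 221

221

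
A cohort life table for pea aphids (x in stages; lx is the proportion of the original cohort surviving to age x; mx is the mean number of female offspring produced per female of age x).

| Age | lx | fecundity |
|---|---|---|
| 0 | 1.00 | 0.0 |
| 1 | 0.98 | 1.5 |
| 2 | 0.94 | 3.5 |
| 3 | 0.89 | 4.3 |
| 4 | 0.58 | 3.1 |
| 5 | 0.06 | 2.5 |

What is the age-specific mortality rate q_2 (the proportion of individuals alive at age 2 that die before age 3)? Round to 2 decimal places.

q_2 = (l_2 − l_3) / l_2 = (0.94 − 0.89) / 0.94
     = 0.05 / 0.94 = 0.053191… → 0.05

0.05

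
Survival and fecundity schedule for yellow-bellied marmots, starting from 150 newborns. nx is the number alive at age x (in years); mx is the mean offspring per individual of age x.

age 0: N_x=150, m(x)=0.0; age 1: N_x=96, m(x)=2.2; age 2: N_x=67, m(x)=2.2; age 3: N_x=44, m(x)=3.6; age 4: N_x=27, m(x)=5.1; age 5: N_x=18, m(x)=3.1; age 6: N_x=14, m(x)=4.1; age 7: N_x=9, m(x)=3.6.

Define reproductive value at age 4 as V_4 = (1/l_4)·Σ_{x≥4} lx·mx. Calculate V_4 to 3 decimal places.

10.493

lx = nx/n0 = nx/150: 1, 0.64, 0.44667…, 0.29333…, 0.18, 0.12, 0.09333…, 0.06
lx·mx for x ≥ 4: 0.918, 0.372, 0.382667…, 0.216 → sum = 1.888667…
V_4 = 1.888667… / l_4 = 1.888667… / 0.18 = 10.492593… → 10.493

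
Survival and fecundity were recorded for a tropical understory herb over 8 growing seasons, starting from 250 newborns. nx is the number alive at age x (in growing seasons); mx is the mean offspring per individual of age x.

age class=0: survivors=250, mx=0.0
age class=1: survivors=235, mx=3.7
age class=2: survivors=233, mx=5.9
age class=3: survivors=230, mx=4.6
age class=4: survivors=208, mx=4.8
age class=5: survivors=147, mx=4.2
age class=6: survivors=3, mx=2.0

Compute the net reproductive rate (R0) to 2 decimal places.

lx = nx/n0 = nx/250: 1, 0.94, 0.932, 0.92, 0.832, 0.588, 0.012
lx·mx by age: 0, 3.478, 5.4988, 4.232, 3.9936, 2.4696, 0.024
R0 = Σ lx·mx = 19.696 → 19.70

19.70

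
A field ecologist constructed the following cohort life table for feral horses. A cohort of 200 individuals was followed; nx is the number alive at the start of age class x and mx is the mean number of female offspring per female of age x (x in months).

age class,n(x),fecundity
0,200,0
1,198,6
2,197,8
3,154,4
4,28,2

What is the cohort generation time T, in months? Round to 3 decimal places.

1.866

lx = nx/n0 = nx/200: 1, 0.99, 0.985, 0.77, 0.14
lx·mx: 0, 5.94, 7.88, 3.08, 0.28 → R0 = 17.18
x·lx·mx: 0, 5.94, 15.76, 9.24, 1.12 → Σ = 32.06
T = 32.06 / 17.18 = 1.866123… → 1.866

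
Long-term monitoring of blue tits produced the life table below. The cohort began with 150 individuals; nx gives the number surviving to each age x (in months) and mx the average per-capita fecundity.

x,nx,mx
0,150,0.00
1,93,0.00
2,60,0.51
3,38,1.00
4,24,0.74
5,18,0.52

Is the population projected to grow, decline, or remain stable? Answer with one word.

lx = nx/n0 = nx/150: 1, 0.62, 0.4, 0.25333…, 0.16, 0.12
R0 = Σ lx·mx = 0 + 0 + 0.204 + 0.253333… + 0.1184 + 0.0624 = 0.638133…
R0 < 1, so the population is declining.

declining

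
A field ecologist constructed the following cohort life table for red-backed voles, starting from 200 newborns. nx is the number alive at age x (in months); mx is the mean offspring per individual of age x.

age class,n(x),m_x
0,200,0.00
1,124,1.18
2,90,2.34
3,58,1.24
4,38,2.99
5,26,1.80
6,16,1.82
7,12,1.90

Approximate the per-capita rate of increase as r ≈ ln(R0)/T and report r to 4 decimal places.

0.4136

lx = nx/n0 = nx/200: 1, 0.62, 0.45, 0.29, 0.19, 0.13, 0.08, 0.06
R0 = Σ lx·mx = 0 + 0.7316 + 1.053 + 0.3596 + 0.5681 + 0.234 + 0.1456 + 0.114 = 3.2059
Σ x·lx·mx = 9.0304; T = 9.0304/3.2059 = 2.81681…
r ≈ ln(R0)/T = ln(3.2059)/2.81681… = 0.413586… → 0.4136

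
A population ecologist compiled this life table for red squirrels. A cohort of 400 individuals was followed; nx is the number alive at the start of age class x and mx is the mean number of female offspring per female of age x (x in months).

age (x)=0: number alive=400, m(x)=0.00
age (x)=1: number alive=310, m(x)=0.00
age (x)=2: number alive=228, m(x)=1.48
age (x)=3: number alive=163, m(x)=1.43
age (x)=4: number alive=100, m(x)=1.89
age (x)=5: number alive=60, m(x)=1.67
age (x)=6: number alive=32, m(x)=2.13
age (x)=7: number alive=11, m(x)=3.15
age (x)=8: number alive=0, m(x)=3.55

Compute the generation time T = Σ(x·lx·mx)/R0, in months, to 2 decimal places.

lx = nx/n0 = nx/400: 1, 0.775, 0.57, 0.4075, 0.25, 0.15, 0.08, 0.0275, 0
lx·mx: 0, 0, 0.8436, 0.582725, 0.4725, 0.2505, 0.1704, 0.086625, 0 → R0 = 2.40635
x·lx·mx: 0, 0, 1.6872, 1.748175, 1.89, 1.2525, 1.0224, 0.606375, 0 → Σ = 8.20665
T = 8.20665 / 2.40635 = 3.410414… → 3.41

3.41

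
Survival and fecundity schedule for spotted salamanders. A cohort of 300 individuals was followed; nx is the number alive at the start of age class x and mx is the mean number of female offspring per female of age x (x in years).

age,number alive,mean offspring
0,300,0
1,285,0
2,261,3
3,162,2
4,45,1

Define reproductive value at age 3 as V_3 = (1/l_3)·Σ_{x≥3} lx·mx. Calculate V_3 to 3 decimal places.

lx = nx/n0 = nx/300: 1, 0.95, 0.87, 0.54, 0.15
lx·mx for x ≥ 3: 1.08, 0.15 → sum = 1.23
V_3 = 1.23 / l_3 = 1.23 / 0.54 = 2.277778… → 2.278

2.278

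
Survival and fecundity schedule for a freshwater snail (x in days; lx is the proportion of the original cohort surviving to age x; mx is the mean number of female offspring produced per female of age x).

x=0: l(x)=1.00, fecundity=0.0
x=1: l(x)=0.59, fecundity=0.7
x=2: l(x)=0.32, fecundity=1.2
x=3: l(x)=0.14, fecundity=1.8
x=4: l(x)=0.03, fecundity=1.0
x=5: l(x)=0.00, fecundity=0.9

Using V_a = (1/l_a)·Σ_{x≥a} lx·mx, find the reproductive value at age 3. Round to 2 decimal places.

2.01

lx·mx for x ≥ 3: 0.252, 0.03, 0 → sum = 0.282
V_3 = 0.282 / l_3 = 0.282 / 0.14 = 2.014286… → 2.01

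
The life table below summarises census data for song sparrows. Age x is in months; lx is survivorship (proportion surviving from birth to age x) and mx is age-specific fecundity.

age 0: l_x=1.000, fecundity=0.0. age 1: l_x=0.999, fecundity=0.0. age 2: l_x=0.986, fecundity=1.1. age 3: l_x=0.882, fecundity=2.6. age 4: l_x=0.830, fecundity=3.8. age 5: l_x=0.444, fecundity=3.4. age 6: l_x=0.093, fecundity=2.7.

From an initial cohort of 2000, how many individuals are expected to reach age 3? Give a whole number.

Expected survivors = N0 · l_3 = 2000 × 0.882 = 1764 → 1764

1764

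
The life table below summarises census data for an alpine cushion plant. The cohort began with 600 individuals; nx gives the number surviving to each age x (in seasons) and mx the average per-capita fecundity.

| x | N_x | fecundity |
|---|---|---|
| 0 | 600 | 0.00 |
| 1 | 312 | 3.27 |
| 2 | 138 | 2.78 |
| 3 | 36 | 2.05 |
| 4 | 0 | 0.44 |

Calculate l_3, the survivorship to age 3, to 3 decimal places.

l_3 = n_3/n_0 = 36/600 = 0.06 → 0.060

0.060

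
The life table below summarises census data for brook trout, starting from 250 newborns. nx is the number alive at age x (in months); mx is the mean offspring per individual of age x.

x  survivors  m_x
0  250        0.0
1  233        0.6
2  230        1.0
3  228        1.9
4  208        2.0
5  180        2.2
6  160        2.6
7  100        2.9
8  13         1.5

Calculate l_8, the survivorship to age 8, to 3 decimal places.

l_8 = n_8/n_0 = 13/250 = 0.052 → 0.052

0.052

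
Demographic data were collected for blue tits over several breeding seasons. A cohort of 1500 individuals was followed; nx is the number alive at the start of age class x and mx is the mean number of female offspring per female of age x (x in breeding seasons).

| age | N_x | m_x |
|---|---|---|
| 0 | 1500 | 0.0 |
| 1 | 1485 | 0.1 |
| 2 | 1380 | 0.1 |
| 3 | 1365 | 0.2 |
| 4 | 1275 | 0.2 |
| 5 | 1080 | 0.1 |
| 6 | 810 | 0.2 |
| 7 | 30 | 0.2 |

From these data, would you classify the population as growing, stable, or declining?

declining

lx = nx/n0 = nx/1500: 1, 0.99, 0.92, 0.91, 0.85, 0.72, 0.54, 0.02
R0 = Σ lx·mx = 0 + 0.099 + 0.092 + 0.182 + 0.17 + 0.072 + 0.108 + 0.004 = 0.727
R0 < 1, so the population is declining.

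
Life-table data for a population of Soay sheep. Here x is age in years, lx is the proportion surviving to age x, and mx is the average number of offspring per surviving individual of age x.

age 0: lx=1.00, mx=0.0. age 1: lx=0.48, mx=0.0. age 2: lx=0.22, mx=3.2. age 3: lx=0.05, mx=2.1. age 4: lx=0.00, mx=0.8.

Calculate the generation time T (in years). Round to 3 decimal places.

lx·mx: 0, 0, 0.704, 0.105, 0 → R0 = 0.809
x·lx·mx: 0, 0, 1.408, 0.315, 0 → Σ = 1.723
T = 1.723 / 0.809 = 2.12979… → 2.130

2.130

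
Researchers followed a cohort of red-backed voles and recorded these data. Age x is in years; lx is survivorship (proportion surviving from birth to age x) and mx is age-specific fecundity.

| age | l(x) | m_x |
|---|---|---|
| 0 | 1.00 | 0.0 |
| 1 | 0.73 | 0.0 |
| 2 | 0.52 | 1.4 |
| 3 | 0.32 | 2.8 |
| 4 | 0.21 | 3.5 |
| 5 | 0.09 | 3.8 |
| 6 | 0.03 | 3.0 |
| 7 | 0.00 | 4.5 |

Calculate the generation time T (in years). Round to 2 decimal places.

3.34

lx·mx: 0, 0, 0.728, 0.896, 0.735, 0.342, 0.09, 0 → R0 = 2.791
x·lx·mx: 0, 0, 1.456, 2.688, 2.94, 1.71, 0.54, 0 → Σ = 9.334
T = 9.334 / 2.791 = 3.344321… → 3.34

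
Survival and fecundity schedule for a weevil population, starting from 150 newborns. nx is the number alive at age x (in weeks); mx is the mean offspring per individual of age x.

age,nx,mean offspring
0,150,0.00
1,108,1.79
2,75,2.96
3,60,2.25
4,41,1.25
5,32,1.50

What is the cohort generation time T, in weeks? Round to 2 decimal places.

lx = nx/n0 = nx/150: 1, 0.72, 0.5, 0.4, 0.27333…, 0.21333…
lx·mx: 0, 1.2888, 1.48, 0.9, 0.341667…, 0.32… → R0 = 4.330467…
x·lx·mx: 0, 1.2888, 2.96, 2.7, 1.366667…, 1.6… → Σ = 9.915467…
T = 9.915467… / 4.330467… = 2.289699… → 2.29

2.29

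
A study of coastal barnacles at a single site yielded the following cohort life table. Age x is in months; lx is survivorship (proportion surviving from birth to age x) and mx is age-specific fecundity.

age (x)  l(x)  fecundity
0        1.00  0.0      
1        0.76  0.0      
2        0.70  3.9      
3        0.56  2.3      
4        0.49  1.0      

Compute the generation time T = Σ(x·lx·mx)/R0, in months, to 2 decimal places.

2.50

lx·mx: 0, 0, 2.73, 1.288, 0.49 → R0 = 4.508
x·lx·mx: 0, 0, 5.46, 3.864, 1.96 → Σ = 11.284
T = 11.284 / 4.508 = 2.503106… → 2.50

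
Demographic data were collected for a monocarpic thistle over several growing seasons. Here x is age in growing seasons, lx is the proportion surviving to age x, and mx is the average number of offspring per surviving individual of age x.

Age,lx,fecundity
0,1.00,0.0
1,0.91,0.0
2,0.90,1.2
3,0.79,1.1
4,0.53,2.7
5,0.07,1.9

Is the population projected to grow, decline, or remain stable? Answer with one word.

growing

R0 = Σ lx·mx = 0 + 0 + 1.08 + 0.869 + 1.431 + 0.133 = 3.513
R0 > 1, so the population is growing.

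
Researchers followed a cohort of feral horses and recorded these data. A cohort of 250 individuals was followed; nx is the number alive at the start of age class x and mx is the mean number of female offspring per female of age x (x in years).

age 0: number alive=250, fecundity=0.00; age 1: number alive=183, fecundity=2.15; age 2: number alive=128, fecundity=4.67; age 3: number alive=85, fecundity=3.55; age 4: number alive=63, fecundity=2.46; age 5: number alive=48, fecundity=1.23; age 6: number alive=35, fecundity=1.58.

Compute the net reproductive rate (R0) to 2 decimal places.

lx = nx/n0 = nx/250: 1, 0.732, 0.512, 0.34, 0.252, 0.192, 0.14
lx·mx by age: 0, 1.5738, 2.39104, 1.207, 0.61992, 0.23616, 0.2212
R0 = Σ lx·mx = 6.24912 → 6.25

6.25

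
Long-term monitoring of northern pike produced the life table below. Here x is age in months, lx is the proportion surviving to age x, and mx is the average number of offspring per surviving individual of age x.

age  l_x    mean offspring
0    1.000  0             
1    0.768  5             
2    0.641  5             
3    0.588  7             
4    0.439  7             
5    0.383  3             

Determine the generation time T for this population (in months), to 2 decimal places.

2.64

lx·mx: 0, 3.84, 3.205, 4.116, 3.073, 1.149 → R0 = 15.383
x·lx·mx: 0, 3.84, 6.41, 12.348, 12.292, 5.745 → Σ = 40.635
T = 40.635 / 15.383 = 2.641552… → 2.64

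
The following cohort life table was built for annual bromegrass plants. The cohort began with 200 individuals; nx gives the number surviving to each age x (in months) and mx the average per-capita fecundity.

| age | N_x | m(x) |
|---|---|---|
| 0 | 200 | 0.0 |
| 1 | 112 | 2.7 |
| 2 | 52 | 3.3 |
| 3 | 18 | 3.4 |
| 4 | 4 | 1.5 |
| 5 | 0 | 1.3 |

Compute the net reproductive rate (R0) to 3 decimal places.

2.706

lx = nx/n0 = nx/200: 1, 0.56, 0.26, 0.09, 0.02, 0
lx·mx by age: 0, 1.512, 0.858, 0.306, 0.03, 0
R0 = Σ lx·mx = 2.706 → 2.706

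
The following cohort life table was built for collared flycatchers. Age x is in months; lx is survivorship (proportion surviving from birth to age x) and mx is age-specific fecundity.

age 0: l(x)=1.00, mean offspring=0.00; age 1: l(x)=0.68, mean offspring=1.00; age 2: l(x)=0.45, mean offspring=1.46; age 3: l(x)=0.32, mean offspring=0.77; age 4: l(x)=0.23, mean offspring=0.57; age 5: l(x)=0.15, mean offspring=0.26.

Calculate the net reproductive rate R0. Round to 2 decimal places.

lx·mx by age: 0, 0.68, 0.657, 0.2464, 0.1311, 0.039
R0 = Σ lx·mx = 1.7535 → 1.75

1.75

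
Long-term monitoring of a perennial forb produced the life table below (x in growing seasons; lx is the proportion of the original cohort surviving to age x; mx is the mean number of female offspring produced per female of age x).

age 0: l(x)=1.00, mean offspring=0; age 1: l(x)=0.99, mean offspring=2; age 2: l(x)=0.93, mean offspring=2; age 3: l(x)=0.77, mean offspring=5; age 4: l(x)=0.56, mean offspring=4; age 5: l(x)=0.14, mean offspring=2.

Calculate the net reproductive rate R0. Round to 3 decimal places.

10.210

lx·mx by age: 0, 1.98, 1.86, 3.85, 2.24, 0.28
R0 = Σ lx·mx = 10.21 → 10.210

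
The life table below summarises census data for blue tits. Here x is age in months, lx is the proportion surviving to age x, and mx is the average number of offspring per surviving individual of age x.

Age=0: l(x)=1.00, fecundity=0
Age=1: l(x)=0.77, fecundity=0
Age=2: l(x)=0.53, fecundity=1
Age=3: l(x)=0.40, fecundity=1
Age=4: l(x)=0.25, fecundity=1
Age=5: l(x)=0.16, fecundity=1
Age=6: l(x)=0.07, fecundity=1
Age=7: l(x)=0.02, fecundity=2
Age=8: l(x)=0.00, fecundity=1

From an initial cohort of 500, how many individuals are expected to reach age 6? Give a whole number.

Expected survivors = N0 · l_6 = 500 × 0.07 = 35 → 35

35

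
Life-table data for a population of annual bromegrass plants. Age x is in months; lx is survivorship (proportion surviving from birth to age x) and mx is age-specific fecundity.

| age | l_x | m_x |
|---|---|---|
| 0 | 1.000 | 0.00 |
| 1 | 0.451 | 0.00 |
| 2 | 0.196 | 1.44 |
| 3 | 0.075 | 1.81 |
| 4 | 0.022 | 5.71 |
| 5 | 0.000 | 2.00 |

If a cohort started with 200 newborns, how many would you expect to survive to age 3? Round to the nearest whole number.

Expected survivors = N0 · l_3 = 200 × 0.075 = 15 → 15

15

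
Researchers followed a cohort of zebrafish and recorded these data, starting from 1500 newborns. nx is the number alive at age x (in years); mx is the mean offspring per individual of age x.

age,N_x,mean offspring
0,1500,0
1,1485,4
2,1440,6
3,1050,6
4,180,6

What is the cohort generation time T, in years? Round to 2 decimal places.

2.11

lx = nx/n0 = nx/1500: 1, 0.99, 0.96, 0.7, 0.12
lx·mx: 0, 3.96, 5.76, 4.2, 0.72 → R0 = 14.64
x·lx·mx: 0, 3.96, 11.52, 12.6, 2.88 → Σ = 30.96
T = 30.96 / 14.64 = 2.114754… → 2.11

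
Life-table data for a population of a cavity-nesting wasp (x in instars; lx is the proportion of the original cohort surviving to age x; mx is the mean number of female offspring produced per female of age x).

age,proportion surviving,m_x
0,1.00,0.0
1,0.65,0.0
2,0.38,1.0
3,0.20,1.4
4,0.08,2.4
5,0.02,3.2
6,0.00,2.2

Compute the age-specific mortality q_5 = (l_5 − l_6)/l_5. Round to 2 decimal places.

1.00

q_5 = (l_5 − l_6) / l_5 = (0.02 − 0) / 0.02
     = 0.02 / 0.02 = 1 → 1.00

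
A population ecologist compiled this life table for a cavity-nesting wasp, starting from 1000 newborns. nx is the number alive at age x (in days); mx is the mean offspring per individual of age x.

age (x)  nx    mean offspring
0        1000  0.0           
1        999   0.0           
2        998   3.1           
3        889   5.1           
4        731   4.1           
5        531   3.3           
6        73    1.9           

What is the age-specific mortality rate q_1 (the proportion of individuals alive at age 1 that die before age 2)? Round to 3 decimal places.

0.001

lx = nx/n0 = nx/1000: 1, 0.999, 0.998, 0.889, 0.731, 0.531, 0.073
q_1 = (l_1 − l_2) / l_1 = (0.999 − 0.998) / 0.999
     = 0.001 / 0.999 = 0.001001… → 0.001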